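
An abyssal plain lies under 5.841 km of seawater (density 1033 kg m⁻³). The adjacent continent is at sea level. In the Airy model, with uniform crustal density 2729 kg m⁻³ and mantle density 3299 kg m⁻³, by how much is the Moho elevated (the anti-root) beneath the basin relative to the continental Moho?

Equating mass per unit area of the two columns: replacing crust with seawater at the top is compensated by replacing crust with mantle at the base: d (ρ_c − ρ_w) = a (ρ_m − ρ_c).
a = d (ρ_c − ρ_w)/(ρ_m − ρ_c) = 5.841 km × 1696/570 = 17.4 km.

17.4 km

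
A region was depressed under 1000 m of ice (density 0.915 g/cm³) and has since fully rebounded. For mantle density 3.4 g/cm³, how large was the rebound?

269 m

Removing the load lets mantle flow back in; uplift u satisfies ρ_ice t = ρ_m u.
u = t ρ_ice/ρ_m = 1000 m × 0.915/3.4 = 269 m.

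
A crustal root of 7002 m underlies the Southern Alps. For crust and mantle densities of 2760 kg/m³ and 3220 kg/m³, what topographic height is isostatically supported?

1170 m

For local isostatic compensation: ρ_c h = (ρ_m − ρ_c) r.
h = r (ρ_m − ρ_c) / ρ_c = 7002 m × (3220 − 2760) / 2760 = 1170 m.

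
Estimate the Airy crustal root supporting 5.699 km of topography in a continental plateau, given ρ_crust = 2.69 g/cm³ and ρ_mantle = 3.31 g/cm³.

In Airy isostatic equilibrium: the weight of the topography is balanced by the buoyancy of the root, ρ_c h = (ρ_m − ρ_c) r.
r = h · ρ_c / (ρ_m − ρ_c) = 5.699 km × 2.69 / (3.31 − 2.69) = 24.7 km.

24.7 km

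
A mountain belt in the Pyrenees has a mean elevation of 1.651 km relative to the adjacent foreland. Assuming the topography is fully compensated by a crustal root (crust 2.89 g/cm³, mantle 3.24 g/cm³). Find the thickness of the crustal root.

Equating mass per unit area of the two columns: the weight of the topography is balanced by the buoyancy of the root, ρ_c h = (ρ_m − ρ_c) r.
r = h · ρ_c / (ρ_m − ρ_c) = 1.651 km × 2.89 / (3.24 − 2.89) = 13.6 km.

13.6 km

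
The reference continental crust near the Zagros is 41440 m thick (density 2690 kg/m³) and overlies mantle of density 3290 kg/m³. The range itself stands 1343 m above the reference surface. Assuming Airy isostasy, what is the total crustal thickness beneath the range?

48800 m

Root depth r = h ρ_c / (ρ_m − ρ_c) = 1343 m × 2690 / 600 = 6021 m.
Total thickness = T + h + r = 41440 m + 1343 m + 6021 m = 48800 m.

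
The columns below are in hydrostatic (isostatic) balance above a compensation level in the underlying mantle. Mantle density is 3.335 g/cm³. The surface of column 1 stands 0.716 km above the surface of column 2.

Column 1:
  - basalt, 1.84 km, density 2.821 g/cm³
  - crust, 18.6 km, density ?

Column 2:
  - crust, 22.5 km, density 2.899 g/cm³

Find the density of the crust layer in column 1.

2.73 g/cm³

Take the compensation level at the base of the deeper column (depth z_c below the surface of column 1) and equate Σ ρ_i t_i down to z_c; mantle fills any gap and the z_c terms cancel.
Column 1: 1.84×2.821 + 18.6×ρ + (z_c − 20.44)×3.335
Column 2: 0.716×0 + 22.5×2.899 + (z_c − 0.716 − 22.5)×3.335
The z_c×3.335 term appears on both sides and cancels. Collect the known terms of each column as K = Σ(ρt)_known − 3.335 × (depth of known layers): K_1 = 5.19064 − 3.335×20.44 = −62.97676; K_2 = 65.2275 − 3.335×(0.716 + 22.5) = −12.19786.
Balance: K_1 + 18.6×ρ = K_2, so ρ = (K_2 − K_1)/18.6 = 50.7789/18.6 = 2.73 g/cm³.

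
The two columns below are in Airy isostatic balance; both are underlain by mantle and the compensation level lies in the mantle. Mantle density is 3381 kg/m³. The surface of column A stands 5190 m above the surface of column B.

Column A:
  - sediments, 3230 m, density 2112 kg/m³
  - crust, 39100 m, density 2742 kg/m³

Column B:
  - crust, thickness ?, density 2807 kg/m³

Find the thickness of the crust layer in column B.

Take the compensation level at the base of the deeper column (depth z_c below the surface of column A) and equate Σ ρ_i t_i down to z_c; mantle fills any gap and the z_c terms cancel.
Column A: 3230×2112 + 39100×2742 + (z_c − 42330)×3381
Column B: 5190×0 + x×2807 + (z_c − 5190 − 0 − x)×3381
The z_c×3381 term appears on both sides and cancels. Collect the known terms of each column as K = Σ(ρt)_known − 3381 × (depth of known layers): K_A = 114033960 − 3381×42330 = −29083770; K_B = 0 − 3381×(5190 + 0) = −17547390.
Balance: K_A = K_B − x×(3381 − 2807), so x = (K_B − K_A)/(3381 − 2807) = 11536400/574 = 20100 m.

20100 m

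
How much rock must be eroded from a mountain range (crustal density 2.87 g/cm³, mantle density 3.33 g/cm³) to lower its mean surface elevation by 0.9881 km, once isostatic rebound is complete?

7.15 km

Net drop Δ = e − u = e − e ρ_c/ρ_m = e (ρ_m − ρ_c)/ρ_m.
e = Δ ρ_m/(ρ_m − ρ_c) = 0.9881 km × 3.33/0.46 = 7.15 km.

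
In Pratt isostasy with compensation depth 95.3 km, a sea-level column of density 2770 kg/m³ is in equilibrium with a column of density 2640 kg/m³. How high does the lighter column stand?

4.69 km

ρ_ref D = ρ (D + h) → h = D (ρ_ref − ρ)/ρ.
h = 95.3 km × (2770 − 2640)/2640 = 4.69 km.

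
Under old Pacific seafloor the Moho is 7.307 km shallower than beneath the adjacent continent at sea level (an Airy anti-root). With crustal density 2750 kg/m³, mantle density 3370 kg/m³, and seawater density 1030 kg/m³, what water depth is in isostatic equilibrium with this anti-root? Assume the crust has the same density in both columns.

2.63 km

Replacing a thickness d of crust by seawater at the top must be balanced by replacing crust with mantle at the base: d (ρ_c − ρ_w) = a (ρ_m − ρ_c).
d = a (ρ_m − ρ_c)/(ρ_c − ρ_w) = 7.307 km × 620/1720 = 2.63 km.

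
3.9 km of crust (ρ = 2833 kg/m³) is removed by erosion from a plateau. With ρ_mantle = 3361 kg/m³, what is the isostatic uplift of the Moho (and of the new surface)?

3.29 km

Unloading: uplift u = e ρ_c/ρ_m = 3.9 km × 2833/3361 = 3.29 km.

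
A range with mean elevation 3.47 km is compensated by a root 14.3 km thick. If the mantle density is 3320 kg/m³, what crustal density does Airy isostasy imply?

2670 kg/m³

ρ_c h = (ρ_m − ρ_c) r → ρ_c (h + r) = ρ_m r → ρ_c = ρ_m r / (h + r).
ρ_c = 3320 × 14.3 km / (3.47 km + 14.3 km) = 2670 kg/m³.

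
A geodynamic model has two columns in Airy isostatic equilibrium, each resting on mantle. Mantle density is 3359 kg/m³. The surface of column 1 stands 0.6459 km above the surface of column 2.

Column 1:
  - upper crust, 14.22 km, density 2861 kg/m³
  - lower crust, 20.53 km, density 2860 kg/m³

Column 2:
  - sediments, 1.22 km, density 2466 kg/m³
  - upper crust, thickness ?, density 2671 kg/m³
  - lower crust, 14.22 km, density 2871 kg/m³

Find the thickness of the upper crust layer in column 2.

10.4 km

Take the compensation level at the base of the deeper column (depth z_c below the surface of column 1) and equate Σ ρ_i t_i down to z_c; mantle fills any gap and the z_c terms cancel.
Column 1: 14.22×2861 + 20.53×2860 + (z_c − 34.75)×3359
Column 2: 0.6459×0 + 1.22×2466 + x×2671 + 14.22×2871 + (z_c − 0.6459 − 15.44 − x)×3359
The z_c×3359 term appears on both sides and cancels. Collect the known terms of each column as K = Σ(ρt)_known − 3359 × (depth of known layers): K_1 = 99399.22 − 3359×34.75 = −17326.03; K_2 = 43834.14 − 3359×(0.6459 + 15.44) = −10198.3981.
Balance: K_1 = K_2 − x×(3359 − 2671), so x = (K_2 − K_1)/(3359 − 2671) = 7127.63/688 = 10.4 km.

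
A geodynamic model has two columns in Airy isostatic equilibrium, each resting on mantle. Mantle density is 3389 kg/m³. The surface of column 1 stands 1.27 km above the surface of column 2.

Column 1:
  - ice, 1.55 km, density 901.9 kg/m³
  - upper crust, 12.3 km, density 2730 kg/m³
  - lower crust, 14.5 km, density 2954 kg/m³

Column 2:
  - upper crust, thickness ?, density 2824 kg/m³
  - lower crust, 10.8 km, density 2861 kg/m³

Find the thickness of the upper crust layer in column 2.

14.6 km

Take the compensation level at the base of the deeper column (depth z_c below the surface of column 1) and equate Σ ρ_i t_i down to z_c; mantle fills any gap and the z_c terms cancel.
Column 1: 1.55×901.9 + 12.3×2730 + 14.5×2954 + (z_c − 28.35)×3389
Column 2: 1.27×0 + x×2824 + 10.8×2861 + (z_c − 1.27 − 10.8 − x)×3389
The z_c×3389 term appears on both sides and cancels. Collect the known terms of each column as K = Σ(ρt)_known − 3389 × (depth of known layers): K_1 = 77809.945 − 3389×28.35 = −18268.205; K_2 = 30898.8 − 3389×(1.27 + 10.8) = −10006.43.
Balance: K_1 = K_2 − x×(3389 − 2824), so x = (K_2 − K_1)/(3389 − 2824) = 8261.77/565 = 14.6 km.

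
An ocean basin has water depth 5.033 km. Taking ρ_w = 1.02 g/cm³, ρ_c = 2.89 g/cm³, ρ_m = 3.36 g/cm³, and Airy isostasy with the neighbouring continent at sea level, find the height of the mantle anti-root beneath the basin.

20 km

Isostatic balance requires: replacing crust with seawater at the top is compensated by replacing crust with mantle at the base: d (ρ_c − ρ_w) = a (ρ_m − ρ_c).
a = d (ρ_c − ρ_w)/(ρ_m − ρ_c) = 5.033 km × 1.87/0.47 = 20 km.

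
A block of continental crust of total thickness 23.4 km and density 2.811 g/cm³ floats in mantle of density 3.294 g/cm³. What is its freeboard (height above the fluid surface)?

3.43 km

Floating equilibrium: submerged depth d = t ρ_obj/ρ_fluid = 23.4 km × 2.811/3.294 = 19.97 km.
Freeboard = t − d = 23.4 km − 19.97 km = 3.43 km.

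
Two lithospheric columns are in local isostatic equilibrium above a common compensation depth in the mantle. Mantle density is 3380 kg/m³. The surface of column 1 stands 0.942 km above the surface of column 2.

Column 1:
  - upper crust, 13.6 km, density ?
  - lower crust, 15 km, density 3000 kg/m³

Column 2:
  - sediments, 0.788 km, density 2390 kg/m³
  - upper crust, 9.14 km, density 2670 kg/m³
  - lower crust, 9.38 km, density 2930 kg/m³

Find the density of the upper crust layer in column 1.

2720 kg/m³

Take the compensation level at the base of the deeper column (depth z_c below the surface of column 1) and equate Σ ρ_i t_i down to z_c; mantle fills any gap and the z_c terms cancel.
Column 1: 13.6×ρ + 15×3000 + (z_c − 28.6)×3380
Column 2: 0.942×0 + 0.788×2390 + 9.14×2670 + 9.38×2930 + (z_c − 0.942 − 19.308)×3380
The z_c×3380 term appears on both sides and cancels. Collect the known terms of each column as K = Σ(ρt)_known − 3380 × (depth of known layers): K_1 = 45000 − 3380×28.6 = −51668; K_2 = 53770.52 − 3380×(0.942 + 19.308) = −14674.48.
Balance: K_1 + 13.6×ρ = K_2, so ρ = (K_2 − K_1)/13.6 = 36993.5/13.6 = 2720 kg/m³.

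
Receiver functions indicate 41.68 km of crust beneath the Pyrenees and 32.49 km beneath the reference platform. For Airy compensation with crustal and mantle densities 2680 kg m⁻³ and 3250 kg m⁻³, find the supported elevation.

1.61 km

Excess crust Δ = 41.68 km − 32.49 km = 9.19 km, split between elevation h and root r with h + r = Δ.
Airy balance ρ_c h = (ρ_m − ρ_c) r gives r = h ρ_c/(ρ_m − ρ_c), so h (1 + ρ_c/(ρ_m − ρ_c)) = Δ, i.e. h = Δ (ρ_m − ρ_c)/ρ_m.
h = 9.19 km × 570/3250 = 1.61 km.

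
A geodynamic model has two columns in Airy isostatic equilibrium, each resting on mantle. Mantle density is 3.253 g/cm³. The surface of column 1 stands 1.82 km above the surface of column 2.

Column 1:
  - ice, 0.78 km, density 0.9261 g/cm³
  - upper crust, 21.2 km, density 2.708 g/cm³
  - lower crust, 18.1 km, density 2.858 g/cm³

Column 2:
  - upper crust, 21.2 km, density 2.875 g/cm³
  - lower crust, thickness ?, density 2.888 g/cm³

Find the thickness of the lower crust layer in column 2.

Take the compensation level at the base of the deeper column (depth z_c below the surface of column 1) and equate Σ ρ_i t_i down to z_c; mantle fills any gap and the z_c terms cancel.
Column 1: 0.78×0.9261 + 21.2×2.708 + 18.1×2.858 + (z_c − 40.08)×3.253
Column 2: 1.82×0 + 21.2×2.875 + x×2.888 + (z_c − 1.82 − 21.2 − x)×3.253
The z_c×3.253 term appears on both sides and cancels. Collect the known terms of each column as K = Σ(ρt)_known − 3.253 × (depth of known layers): K_1 = 109.861758 − 3.253×40.08 = −20.518482; K_2 = 60.95 − 3.253×(1.82 + 21.2) = −13.93406.
Balance: K_1 = K_2 − x×(3.253 − 2.888), so x = (K_2 − K_1)/(3.253 − 2.888) = 6.58442/0.365 = 18 km.

18 km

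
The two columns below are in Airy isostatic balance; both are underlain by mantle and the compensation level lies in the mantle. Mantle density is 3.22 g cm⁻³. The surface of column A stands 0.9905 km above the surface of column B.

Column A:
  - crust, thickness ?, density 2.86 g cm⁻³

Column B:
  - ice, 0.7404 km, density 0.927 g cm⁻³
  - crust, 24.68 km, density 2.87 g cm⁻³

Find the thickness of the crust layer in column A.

Take the compensation level at the base of the deeper column (depth z_c below the surface of column A) and equate Σ ρ_i t_i down to z_c; mantle fills any gap and the z_c terms cancel.
Column A: x×2.86 + (z_c − 0 − x)×3.22
Column B: 0.9905×0 + 0.7404×0.927 + 24.68×2.87 + (z_c − 0.9905 − 25.4204)×3.22
The z_c×3.22 term appears on both sides and cancels. Collect the known terms of each column as K = Σ(ρt)_known − 3.22 × (depth of known layers): K_A = 0 − 3.22×0 = 0; K_B = 71.5179508 − 3.22×(0.9905 + 25.4204) = −13.5251472.
Balance: K_A − x×(3.22 − 2.86) = K_B, so x = (K_A − K_B)/(3.22 − 2.86) = 13.5251/0.36 = 37.6 km.

37.6 km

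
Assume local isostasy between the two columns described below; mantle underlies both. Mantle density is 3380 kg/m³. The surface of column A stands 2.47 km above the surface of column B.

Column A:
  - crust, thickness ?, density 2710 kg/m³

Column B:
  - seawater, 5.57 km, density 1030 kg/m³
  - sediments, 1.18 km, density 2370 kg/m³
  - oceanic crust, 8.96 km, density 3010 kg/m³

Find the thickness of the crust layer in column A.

38.7 km

Take the compensation level at the base of the deeper column (depth z_c below the surface of column A) and equate Σ ρ_i t_i down to z_c; mantle fills any gap and the z_c terms cancel.
Column A: x×2710 + (z_c − 0 − x)×3380
Column B: 2.47×0 + 5.57×1030 + 1.18×2370 + 8.96×3010 + (z_c − 2.47 − 15.71)×3380
The z_c×3380 term appears on both sides and cancels. Collect the known terms of each column as K = Σ(ρt)_known − 3380 × (depth of known layers): K_A = 0 − 3380×0 = 0; K_B = 35503.3 − 3380×(2.47 + 15.71) = −25945.1.
Balance: K_A − x×(3380 − 2710) = K_B, so x = (K_A − K_B)/(3380 − 2710) = 25945.1/670 = 38.7 km.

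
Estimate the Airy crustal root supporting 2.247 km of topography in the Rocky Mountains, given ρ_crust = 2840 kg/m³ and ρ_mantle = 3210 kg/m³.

For local isostatic compensation: the weight of the topography is balanced by the buoyancy of the root, ρ_c h = (ρ_m − ρ_c) r.
r = h · ρ_c / (ρ_m − ρ_c) = 2.247 km × 2840 / (3210 − 2840) = 17.2 km.

17.2 km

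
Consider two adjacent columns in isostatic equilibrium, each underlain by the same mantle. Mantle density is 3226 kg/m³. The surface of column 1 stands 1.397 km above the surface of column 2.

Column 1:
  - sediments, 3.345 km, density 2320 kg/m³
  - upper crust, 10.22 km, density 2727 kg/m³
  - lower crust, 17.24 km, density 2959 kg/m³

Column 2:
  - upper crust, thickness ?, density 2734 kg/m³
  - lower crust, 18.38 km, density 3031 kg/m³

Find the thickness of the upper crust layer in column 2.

Take the compensation level at the base of the deeper column (depth z_c below the surface of column 1) and equate Σ ρ_i t_i down to z_c; mantle fills any gap and the z_c terms cancel.
Column 1: 3.345×2320 + 10.22×2727 + 17.24×2959 + (z_c − 30.805)×3226
Column 2: 1.397×0 + x×2734 + 18.38×3031 + (z_c − 1.397 − 18.38 − x)×3226
The z_c×3226 term appears on both sides and cancels. Collect the known terms of each column as K = Σ(ρt)_known − 3226 × (depth of known layers): K_1 = 86643.5 − 3226×30.805 = −12733.43; K_2 = 55709.78 − 3226×(1.397 + 18.38) = −8090.822.
Balance: K_1 = K_2 − x×(3226 − 2734), so x = (K_2 − K_1)/(3226 − 2734) = 4642.61/492 = 9.44 km.

9.44 km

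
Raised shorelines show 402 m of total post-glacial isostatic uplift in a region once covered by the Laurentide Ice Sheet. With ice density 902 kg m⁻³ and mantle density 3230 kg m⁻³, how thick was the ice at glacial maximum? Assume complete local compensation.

u = t ρ_ice/ρ_m → t = u ρ_m/ρ_ice = 402 m × 3230/902 = 1440 m.

1440 m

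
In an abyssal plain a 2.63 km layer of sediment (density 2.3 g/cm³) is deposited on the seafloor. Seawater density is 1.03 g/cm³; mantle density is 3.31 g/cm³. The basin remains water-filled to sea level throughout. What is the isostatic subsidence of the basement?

1.46 km

Submarine loading: the sediment displaces seawater, and the subsidence is in turn flooded, so s (ρ_m − ρ_w) = t (ρ_sed − ρ_w).
s = 2.63 km × (2.3 − 1.03) / (3.31 − 1.03) = 1.46 km.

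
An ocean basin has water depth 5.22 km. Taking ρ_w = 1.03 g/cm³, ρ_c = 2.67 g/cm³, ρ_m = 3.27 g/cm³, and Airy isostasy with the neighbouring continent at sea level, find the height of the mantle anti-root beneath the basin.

Isostatic balance requires: replacing crust with seawater at the top is compensated by replacing crust with mantle at the base: d (ρ_c − ρ_w) = a (ρ_m − ρ_c).
a = d (ρ_c − ρ_w)/(ρ_m − ρ_c) = 5.22 km × 1.64/0.6 = 14.3 km.

14.3 km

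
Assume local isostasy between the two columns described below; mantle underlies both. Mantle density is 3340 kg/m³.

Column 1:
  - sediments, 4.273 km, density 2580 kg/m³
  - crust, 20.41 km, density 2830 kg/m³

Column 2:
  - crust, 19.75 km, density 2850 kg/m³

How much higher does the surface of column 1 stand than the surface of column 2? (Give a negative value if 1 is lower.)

1.19 km

For any compensation level in the mantle, the mantle terms cancel and isostasy reduces to e = (Σt_1 − Σt_2) − (Σ(ρt)_1 − Σ(ρt)_2) / ρ_m.
Σt_1 = 24.683 km; Σt_2 = 19.75 km; Σ(ρt)_1 = 68784.64; Σ(ρt)_2 = 56287.5 (in km·kg/m³).
e = (24.683 − 19.75) − (68784.64 − 56287.5) / 3340 = 1.19 km.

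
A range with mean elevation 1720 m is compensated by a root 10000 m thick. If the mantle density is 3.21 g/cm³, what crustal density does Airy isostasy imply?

ρ_c h = (ρ_m − ρ_c) r → ρ_c (h + r) = ρ_m r → ρ_c = ρ_m r / (h + r).
ρ_c = 3.21 × 10000 m / (1720 m + 10000 m) = 2.74 g/cm³.

2.74 g/cm³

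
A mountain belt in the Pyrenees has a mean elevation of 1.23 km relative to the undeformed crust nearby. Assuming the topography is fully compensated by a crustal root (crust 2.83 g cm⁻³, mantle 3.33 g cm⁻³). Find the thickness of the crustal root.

6.96 km

By Archimedes' principle applied to the lithosphere: the weight of the topography is balanced by the buoyancy of the root, ρ_c h = (ρ_m − ρ_c) r.
r = h · ρ_c / (ρ_m − ρ_c) = 1.23 km × 2.83 / (3.33 − 2.83) = 6.96 km.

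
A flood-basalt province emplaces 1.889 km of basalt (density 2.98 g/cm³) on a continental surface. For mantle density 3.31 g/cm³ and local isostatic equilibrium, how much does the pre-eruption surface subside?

1.7 km

Subaerial loading: s = t ρ_load / ρ_m.
s = 1.889 km × 2.98/3.31 = 1.7 km.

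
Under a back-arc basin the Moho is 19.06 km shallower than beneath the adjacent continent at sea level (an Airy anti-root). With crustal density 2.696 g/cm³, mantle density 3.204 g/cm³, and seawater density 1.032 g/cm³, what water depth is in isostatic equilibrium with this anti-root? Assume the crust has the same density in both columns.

5.82 km

Replacing a thickness d of crust by seawater at the top must be balanced by replacing crust with mantle at the base: d (ρ_c − ρ_w) = a (ρ_m − ρ_c).
d = a (ρ_m − ρ_c)/(ρ_c − ρ_w) = 19.06 km × 0.508/1.664 = 5.82 km.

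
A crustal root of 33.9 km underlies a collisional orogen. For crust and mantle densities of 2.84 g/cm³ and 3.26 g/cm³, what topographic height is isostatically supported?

5.01 km

Isostatic balance requires: ρ_c h = (ρ_m − ρ_c) r.
h = r (ρ_m − ρ_c) / ρ_c = 33.9 km × (3.26 − 2.84) / 2.84 = 5.01 km.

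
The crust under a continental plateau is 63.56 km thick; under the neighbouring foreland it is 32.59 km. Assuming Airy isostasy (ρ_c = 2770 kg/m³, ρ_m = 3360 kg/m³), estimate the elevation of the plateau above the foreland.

Excess crust Δ = 63.56 km − 32.59 km = 30.97 km, split between elevation h and root r with h + r = Δ.
Airy balance ρ_c h = (ρ_m − ρ_c) r gives r = h ρ_c/(ρ_m − ρ_c), so h (1 + ρ_c/(ρ_m − ρ_c)) = Δ, i.e. h = Δ (ρ_m − ρ_c)/ρ_m.
h = 30.97 km × 590/3360 = 5.44 km.

5.44 km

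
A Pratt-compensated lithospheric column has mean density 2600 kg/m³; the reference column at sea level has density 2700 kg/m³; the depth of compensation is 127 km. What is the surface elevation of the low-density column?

4.88 km

ρ_ref D = ρ (D + h) → h = D (ρ_ref − ρ)/ρ.
h = 127 km × (2700 − 2600)/2600 = 4.88 km.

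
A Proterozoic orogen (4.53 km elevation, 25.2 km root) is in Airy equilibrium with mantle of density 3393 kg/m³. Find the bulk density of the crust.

ρ_c h = (ρ_m − ρ_c) r → ρ_c (h + r) = ρ_m r → ρ_c = ρ_m r / (h + r).
ρ_c = 3393 × 25.2 km / (4.53 km + 25.2 km) = 2880 kg/m³.

2880 kg/m³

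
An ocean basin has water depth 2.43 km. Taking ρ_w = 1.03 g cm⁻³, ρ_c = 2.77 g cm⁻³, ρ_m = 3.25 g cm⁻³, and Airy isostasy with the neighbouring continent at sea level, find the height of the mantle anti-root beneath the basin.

Isostatic balance requires: replacing crust with seawater at the top is compensated by replacing crust with mantle at the base: d (ρ_c − ρ_w) = a (ρ_m − ρ_c).
a = d (ρ_c − ρ_w)/(ρ_m − ρ_c) = 2.43 km × 1.74/0.48 = 8.81 km.

8.81 km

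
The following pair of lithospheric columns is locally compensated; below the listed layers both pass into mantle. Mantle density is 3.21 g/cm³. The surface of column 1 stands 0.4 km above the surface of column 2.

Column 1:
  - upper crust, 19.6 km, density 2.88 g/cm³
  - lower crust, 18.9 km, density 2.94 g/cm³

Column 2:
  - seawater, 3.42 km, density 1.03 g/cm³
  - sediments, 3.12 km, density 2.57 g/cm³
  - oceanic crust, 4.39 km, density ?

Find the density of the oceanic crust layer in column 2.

3.02 g/cm³

Take the compensation level at the base of the deeper column (depth z_c below the surface of column 1) and equate Σ ρ_i t_i down to z_c; mantle fills any gap and the z_c terms cancel.
Column 1: 19.6×2.88 + 18.9×2.94 + (z_c − 38.5)×3.21
Column 2: 0.4×0 + 3.42×1.03 + 3.12×2.57 + 4.39×ρ + (z_c − 0.4 − 10.93)×3.21
The z_c×3.21 term appears on both sides and cancels. Collect the known terms of each column as K = Σ(ρt)_known − 3.21 × (depth of known layers): K_1 = 112.014 − 3.21×38.5 = −11.571; K_2 = 11.541 − 3.21×(0.4 + 10.93) = −24.8283.
Balance: K_1 = K_2 + 4.39×ρ, so ρ = (K_1 − K_2)/4.39 = 13.2573/4.39 = 3.02 g/cm³.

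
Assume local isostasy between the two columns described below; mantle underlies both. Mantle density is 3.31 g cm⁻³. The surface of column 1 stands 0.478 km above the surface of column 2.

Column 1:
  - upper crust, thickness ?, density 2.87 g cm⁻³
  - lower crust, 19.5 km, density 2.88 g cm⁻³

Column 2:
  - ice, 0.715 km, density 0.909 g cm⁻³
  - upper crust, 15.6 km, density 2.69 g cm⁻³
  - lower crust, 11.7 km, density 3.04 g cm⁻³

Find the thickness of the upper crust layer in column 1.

Take the compensation level at the base of the deeper column (depth z_c below the surface of column 1) and equate Σ ρ_i t_i down to z_c; mantle fills any gap and the z_c terms cancel.
Column 1: x×2.87 + 19.5×2.88 + (z_c − 19.5 − x)×3.31
Column 2: 0.478×0 + 0.715×0.909 + 15.6×2.69 + 11.7×3.04 + (z_c − 0.478 − 28.015)×3.31
The z_c×3.31 term appears on both sides and cancels. Collect the known terms of each column as K = Σ(ρt)_known − 3.31 × (depth of known layers): K_1 = 56.16 − 3.31×19.5 = −8.385; K_2 = 78.181935 − 3.31×(0.478 + 28.015) = −16.129895.
Balance: K_1 − x×(3.31 − 2.87) = K_2, so x = (K_1 − K_2)/(3.31 − 2.87) = 7.74489/0.44 = 17.6 km.

17.6 km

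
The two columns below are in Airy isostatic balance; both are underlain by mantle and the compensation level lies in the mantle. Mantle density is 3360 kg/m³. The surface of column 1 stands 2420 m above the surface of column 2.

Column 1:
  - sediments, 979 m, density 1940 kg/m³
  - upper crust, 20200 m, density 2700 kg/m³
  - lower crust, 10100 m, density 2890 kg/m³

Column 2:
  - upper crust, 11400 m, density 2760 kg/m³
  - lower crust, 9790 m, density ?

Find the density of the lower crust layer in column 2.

Take the compensation level at the base of the deeper column (depth z_c below the surface of column 1) and equate Σ ρ_i t_i down to z_c; mantle fills any gap and the z_c terms cancel.
Column 1: 979×1940 + 20200×2700 + 10100×2890 + (z_c − 31279)×3360
Column 2: 2420×0 + 11400×2760 + 9790×ρ + (z_c − 2420 − 21190)×3360
The z_c×3360 term appears on both sides and cancels. Collect the known terms of each column as K = Σ(ρt)_known − 3360 × (depth of known layers): K_1 = 85628260 − 3360×31279 = −19469180; K_2 = 31464000 − 3360×(2420 + 21190) = −47865600.
Balance: K_1 = K_2 + 9790×ρ, so ρ = (K_1 − K_2)/9790 = 28396400/9790 = 2900 kg/m³.

2900 kg/m³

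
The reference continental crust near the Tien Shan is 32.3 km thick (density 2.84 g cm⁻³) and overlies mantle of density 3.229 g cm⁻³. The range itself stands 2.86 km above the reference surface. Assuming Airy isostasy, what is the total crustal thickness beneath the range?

56 km

Root depth r = h ρ_c / (ρ_m − ρ_c) = 2.86 km × 2.84 / 0.389 = 20.88 km.
Total thickness = T + h + r = 32.3 km + 2.86 km + 20.88 km = 56 km.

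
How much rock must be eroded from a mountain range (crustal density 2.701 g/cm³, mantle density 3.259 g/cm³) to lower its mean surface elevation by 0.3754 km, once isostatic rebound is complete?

Net drop Δ = e − u = e − e ρ_c/ρ_m = e (ρ_m − ρ_c)/ρ_m.
e = Δ ρ_m/(ρ_m − ρ_c) = 0.3754 km × 3.259/0.558 = 2.19 km.

2.19 km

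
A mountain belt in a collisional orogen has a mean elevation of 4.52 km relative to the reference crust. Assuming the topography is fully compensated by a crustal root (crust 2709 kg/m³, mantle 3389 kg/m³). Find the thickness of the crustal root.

By Archimedes' principle applied to the lithosphere: the weight of the topography is balanced by the buoyancy of the root, ρ_c h = (ρ_m − ρ_c) r.
r = h · ρ_c / (ρ_m − ρ_c) = 4.52 km × 2709 / (3389 − 2709) = 18 km.

18 km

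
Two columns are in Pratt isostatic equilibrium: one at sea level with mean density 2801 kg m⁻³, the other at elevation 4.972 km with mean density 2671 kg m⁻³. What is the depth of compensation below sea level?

102 km

ρ_ref D = ρ (D + h) → D (ρ_ref − ρ) = ρ h.
D = ρ h/(ρ_ref − ρ) = 2671 × 4.972 km/(2801 − 2671) = 102 km.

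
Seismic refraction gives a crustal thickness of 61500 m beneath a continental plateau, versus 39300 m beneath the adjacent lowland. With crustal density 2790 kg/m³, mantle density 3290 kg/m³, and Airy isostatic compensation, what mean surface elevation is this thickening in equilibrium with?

Excess crust Δ = 61500 m − 39300 m = 22200 m, split between elevation h and root r with h + r = Δ.
Airy balance ρ_c h = (ρ_m − ρ_c) r gives r = h ρ_c/(ρ_m − ρ_c), so h (1 + ρ_c/(ρ_m − ρ_c)) = Δ, i.e. h = Δ (ρ_m − ρ_c)/ρ_m.
h = 22200 m × 500/3290 = 3370 m.

3370 m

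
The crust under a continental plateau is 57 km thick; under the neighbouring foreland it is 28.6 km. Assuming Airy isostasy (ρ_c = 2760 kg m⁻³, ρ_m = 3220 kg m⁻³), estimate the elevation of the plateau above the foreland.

Excess crust Δ = 57 km − 28.6 km = 28.4 km, split between elevation h and root r with h + r = Δ.
Airy balance ρ_c h = (ρ_m − ρ_c) r gives r = h ρ_c/(ρ_m − ρ_c), so h (1 + ρ_c/(ρ_m − ρ_c)) = Δ, i.e. h = Δ (ρ_m − ρ_c)/ρ_m.
h = 28.4 km × 460/3220 = 4.06 km.

4.06 km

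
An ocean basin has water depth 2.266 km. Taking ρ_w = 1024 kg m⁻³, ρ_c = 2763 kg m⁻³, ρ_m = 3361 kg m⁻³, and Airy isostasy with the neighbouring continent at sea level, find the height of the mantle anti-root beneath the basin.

By Archimedes' principle applied to the lithosphere: replacing crust with seawater at the top is compensated by replacing crust with mantle at the base: d (ρ_c − ρ_w) = a (ρ_m − ρ_c).
a = d (ρ_c − ρ_w)/(ρ_m − ρ_c) = 2.266 km × 1739/598 = 6.59 km.

6.59 km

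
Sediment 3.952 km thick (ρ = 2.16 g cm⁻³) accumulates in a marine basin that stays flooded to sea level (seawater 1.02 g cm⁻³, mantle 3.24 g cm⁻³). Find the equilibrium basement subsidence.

Submarine loading: the sediment displaces seawater, and the subsidence is in turn flooded, so s (ρ_m − ρ_w) = t (ρ_sed − ρ_w).
s = 3.952 km × (2.16 − 1.02) / (3.24 − 1.02) = 2.03 km.

2.03 km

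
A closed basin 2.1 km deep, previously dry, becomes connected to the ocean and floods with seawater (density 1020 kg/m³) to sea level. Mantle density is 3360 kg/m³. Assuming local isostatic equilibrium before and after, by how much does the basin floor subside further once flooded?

After flooding the water column is d + s deep. Its weight must equal the weight of mantle displaced by the extra subsidence s: (d + s) ρ_w = s ρ_m.
s = d ρ_w / (ρ_m − ρ_w) = 2.1 km × 1020/(3360 − 1020) = 0.915 km.

0.915 km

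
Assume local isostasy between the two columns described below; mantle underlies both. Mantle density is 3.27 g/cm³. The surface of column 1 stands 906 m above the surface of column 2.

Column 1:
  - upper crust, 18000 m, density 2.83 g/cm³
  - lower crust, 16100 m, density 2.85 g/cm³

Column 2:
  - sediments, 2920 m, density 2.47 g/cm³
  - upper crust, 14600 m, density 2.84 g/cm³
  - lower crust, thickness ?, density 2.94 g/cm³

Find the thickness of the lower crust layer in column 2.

9410 m

Take the compensation level at the base of the deeper column (depth z_c below the surface of column 1) and equate Σ ρ_i t_i down to z_c; mantle fills any gap and the z_c terms cancel.
Column 1: 18000×2.83 + 16100×2.85 + (z_c − 34100)×3.27
Column 2: 906×0 + 2920×2.47 + 14600×2.84 + x×2.94 + (z_c − 906 − 17520 − x)×3.27
The z_c×3.27 term appears on both sides and cancels. Collect the known terms of each column as K = Σ(ρt)_known − 3.27 × (depth of known layers): K_1 = 96825 − 3.27×34100 = −14682; K_2 = 48676.4 − 3.27×(906 + 17520) = −11576.62.
Balance: K_1 = K_2 − x×(3.27 − 2.94), so x = (K_2 − K_1)/(3.27 − 2.94) = 3105.38/0.33 = 9410 m.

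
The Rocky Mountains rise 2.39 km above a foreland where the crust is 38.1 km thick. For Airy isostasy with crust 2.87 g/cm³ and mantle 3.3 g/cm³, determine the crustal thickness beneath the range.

56.4 km

Root depth r = h ρ_c / (ρ_m − ρ_c) = 2.39 km × 2.87 / 0.43 = 15.95 km.
Total thickness = T + h + r = 38.1 km + 2.39 km + 15.95 km = 56.4 km.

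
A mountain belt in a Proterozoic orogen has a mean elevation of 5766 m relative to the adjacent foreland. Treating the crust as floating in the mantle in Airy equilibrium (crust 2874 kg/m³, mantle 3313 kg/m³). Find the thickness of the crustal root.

Balancing pressure at the compensation depth: the weight of the topography is balanced by the buoyancy of the root, ρ_c h = (ρ_m − ρ_c) r.
r = h · ρ_c / (ρ_m − ρ_c) = 5766 m × 2874 / (3313 − 2874) = 37700 m.

37700 m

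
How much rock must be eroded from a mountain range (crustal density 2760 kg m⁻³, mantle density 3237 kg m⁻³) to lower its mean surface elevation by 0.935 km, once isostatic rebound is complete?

Net drop Δ = e − u = e − e ρ_c/ρ_m = e (ρ_m − ρ_c)/ρ_m.
e = Δ ρ_m/(ρ_m − ρ_c) = 0.935 km × 3237/477 = 6.35 km.

6.35 km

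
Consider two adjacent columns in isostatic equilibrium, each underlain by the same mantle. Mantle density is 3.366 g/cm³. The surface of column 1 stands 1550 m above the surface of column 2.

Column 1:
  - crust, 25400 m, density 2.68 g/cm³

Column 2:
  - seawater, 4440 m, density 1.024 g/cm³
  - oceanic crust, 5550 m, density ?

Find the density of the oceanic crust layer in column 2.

Take the compensation level at the base of the deeper column (depth z_c below the surface of column 1) and equate Σ ρ_i t_i down to z_c; mantle fills any gap and the z_c terms cancel.
Column 1: 25400×2.68 + (z_c − 25400)×3.366
Column 2: 1550×0 + 4440×1.024 + 5550×ρ + (z_c − 1550 − 9990)×3.366
The z_c×3.366 term appears on both sides and cancels. Collect the known terms of each column as K = Σ(ρt)_known − 3.366 × (depth of known layers): K_1 = 68072 − 3.366×25400 = −17424.4; K_2 = 4546.56 − 3.366×(1550 + 9990) = −34297.08.
Balance: K_1 = K_2 + 5550×ρ, so ρ = (K_1 − K_2)/5550 = 16872.7/5550 = 3.04 g/cm³.

3.04 g/cm³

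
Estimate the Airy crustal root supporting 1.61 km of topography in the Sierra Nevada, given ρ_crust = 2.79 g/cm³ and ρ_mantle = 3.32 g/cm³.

8.48 km

For local isostatic compensation: the weight of the topography is balanced by the buoyancy of the root, ρ_c h = (ρ_m − ρ_c) r.
r = h · ρ_c / (ρ_m − ρ_c) = 1.61 km × 2.79 / (3.32 − 2.79) = 8.48 km.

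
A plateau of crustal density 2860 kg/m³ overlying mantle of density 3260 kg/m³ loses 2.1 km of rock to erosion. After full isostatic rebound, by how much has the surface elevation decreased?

Rebound u = e ρ_c/ρ_m = 2.1 km × 2860/3260 = 1.842 km.
Net surface drop = e − u = 2.1 km − 1.842 km = e (ρ_m − ρ_c)/ρ_m = 0.258 km.

0.258 km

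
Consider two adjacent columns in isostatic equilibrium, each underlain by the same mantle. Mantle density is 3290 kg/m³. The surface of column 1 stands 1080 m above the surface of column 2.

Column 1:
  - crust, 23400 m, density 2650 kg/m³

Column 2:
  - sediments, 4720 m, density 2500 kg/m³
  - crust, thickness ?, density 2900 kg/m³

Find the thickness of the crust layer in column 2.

Take the compensation level at the base of the deeper column (depth z_c below the surface of column 1) and equate Σ ρ_i t_i down to z_c; mantle fills any gap and the z_c terms cancel.
Column 1: 23400×2650 + (z_c − 23400)×3290
Column 2: 1080×0 + 4720×2500 + x×2900 + (z_c − 1080 − 4720 − x)×3290
The z_c×3290 term appears on both sides and cancels. Collect the known terms of each column as K = Σ(ρt)_known − 3290 × (depth of known layers): K_1 = 62010000 − 3290×23400 = −14976000; K_2 = 11800000 − 3290×(1080 + 4720) = −7282000.
Balance: K_1 = K_2 − x×(3290 − 2900), so x = (K_2 − K_1)/(3290 − 2900) = 7694000/390 = 19700 m.

19700 m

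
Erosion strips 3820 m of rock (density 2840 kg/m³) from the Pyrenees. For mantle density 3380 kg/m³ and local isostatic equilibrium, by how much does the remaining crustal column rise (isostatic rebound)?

3210 m

Unloading: uplift u = e ρ_c/ρ_m = 3820 m × 2840/3380 = 3210 m.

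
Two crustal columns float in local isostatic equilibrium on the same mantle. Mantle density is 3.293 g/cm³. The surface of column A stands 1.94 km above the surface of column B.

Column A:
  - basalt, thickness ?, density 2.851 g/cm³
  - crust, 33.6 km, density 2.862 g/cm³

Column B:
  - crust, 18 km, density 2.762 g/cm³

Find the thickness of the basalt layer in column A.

Take the compensation level at the base of the deeper column (depth z_c below the surface of column A) and equate Σ ρ_i t_i down to z_c; mantle fills any gap and the z_c terms cancel.
Column A: x×2.851 + 33.6×2.862 + (z_c − 33.6 − x)×3.293
Column B: 1.94×0 + 18×2.762 + (z_c − 1.94 − 18)×3.293
The z_c×3.293 term appears on both sides and cancels. Collect the known terms of each column as K = Σ(ρt)_known − 3.293 × (depth of known layers): K_A = 96.1632 − 3.293×33.6 = −14.4816; K_B = 49.716 − 3.293×(1.94 + 18) = −15.94642.
Balance: K_A − x×(3.293 − 2.851) = K_B, so x = (K_A − K_B)/(3.293 − 2.851) = 1.46482/0.442 = 3.31 km.

3.31 km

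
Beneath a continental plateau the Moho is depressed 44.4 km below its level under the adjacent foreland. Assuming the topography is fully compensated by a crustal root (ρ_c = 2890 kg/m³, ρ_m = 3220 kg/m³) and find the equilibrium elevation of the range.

5.07 km

In Airy isostatic equilibrium: ρ_c h = (ρ_m − ρ_c) r.
h = r (ρ_m − ρ_c) / ρ_c = 44.4 km × (3220 − 2890) / 2890 = 5.07 km.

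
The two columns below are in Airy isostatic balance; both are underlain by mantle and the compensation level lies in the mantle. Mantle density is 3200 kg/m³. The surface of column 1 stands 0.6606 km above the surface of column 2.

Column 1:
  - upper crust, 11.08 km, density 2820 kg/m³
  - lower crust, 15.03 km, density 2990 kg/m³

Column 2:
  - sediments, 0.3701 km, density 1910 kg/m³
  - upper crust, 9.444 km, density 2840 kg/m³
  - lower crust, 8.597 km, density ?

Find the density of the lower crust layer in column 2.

3040 kg/m³

Take the compensation level at the base of the deeper column (depth z_c below the surface of column 1) and equate Σ ρ_i t_i down to z_c; mantle fills any gap and the z_c terms cancel.
Column 1: 11.08×2820 + 15.03×2990 + (z_c − 26.11)×3200
Column 2: 0.6606×0 + 0.3701×1910 + 9.444×2840 + 8.597×ρ + (z_c − 0.6606 − 18.4111)×3200
The z_c×3200 term appears on both sides and cancels. Collect the known terms of each column as K = Σ(ρt)_known − 3200 × (depth of known layers): K_1 = 76185.3 − 3200×26.11 = −7366.7; K_2 = 27527.851 − 3200×(0.6606 + 18.4111) = −33501.589.
Balance: K_1 = K_2 + 8.597×ρ, so ρ = (K_1 − K_2)/8.597 = 26134.9/8.597 = 3040 kg/m³.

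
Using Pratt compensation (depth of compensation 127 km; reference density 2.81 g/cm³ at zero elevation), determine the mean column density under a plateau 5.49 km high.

Pratt balance: ρ_ref D = ρ (D + h).
ρ = ρ_ref D/(D + h) = 2.81 × 127 km/(127 km + 5.49 km) = 2.69 g/cm³.

2.69 g/cm³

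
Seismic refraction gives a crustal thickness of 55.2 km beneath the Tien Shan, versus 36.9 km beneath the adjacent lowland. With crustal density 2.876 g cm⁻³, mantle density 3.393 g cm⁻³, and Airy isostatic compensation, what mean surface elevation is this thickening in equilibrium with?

Excess crust Δ = 55.2 km − 36.9 km = 18.3 km, split between elevation h and root r with h + r = Δ.
Airy balance ρ_c h = (ρ_m − ρ_c) r gives r = h ρ_c/(ρ_m − ρ_c), so h (1 + ρ_c/(ρ_m − ρ_c)) = Δ, i.e. h = Δ (ρ_m − ρ_c)/ρ_m.
h = 18.3 km × 0.517/3.393 = 2.79 km.

2.79 km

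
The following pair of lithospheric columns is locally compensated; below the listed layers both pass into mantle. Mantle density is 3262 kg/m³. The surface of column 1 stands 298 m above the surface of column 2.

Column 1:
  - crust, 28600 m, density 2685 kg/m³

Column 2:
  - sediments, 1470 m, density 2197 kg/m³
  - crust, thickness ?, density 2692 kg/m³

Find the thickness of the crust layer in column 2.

24500 m

Take the compensation level at the base of the deeper column (depth z_c below the surface of column 1) and equate Σ ρ_i t_i down to z_c; mantle fills any gap and the z_c terms cancel.
Column 1: 28600×2685 + (z_c − 28600)×3262
Column 2: 298×0 + 1470×2197 + x×2692 + (z_c − 298 − 1470 − x)×3262
The z_c×3262 term appears on both sides and cancels. Collect the known terms of each column as K = Σ(ρt)_known − 3262 × (depth of known layers): K_1 = 76791000 − 3262×28600 = −16502200; K_2 = 3229590 − 3262×(298 + 1470) = −2537626.
Balance: K_1 = K_2 − x×(3262 − 2692), so x = (K_2 − K_1)/(3262 − 2692) = 13964600/570 = 24500 m.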